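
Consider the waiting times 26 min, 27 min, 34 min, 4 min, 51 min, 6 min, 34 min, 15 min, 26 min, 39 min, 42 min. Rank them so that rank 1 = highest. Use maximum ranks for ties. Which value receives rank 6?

Sorted (descending): 51, 42, 39, 34, 34, 27, 26, 26, 15, 6, 4
The 2 values of 34 occupy positions 4–5 → each gets rank 5.
The 2 values of 26 occupy positions 7–8 → each gets rank 8.
Rank 6 → value 27.

27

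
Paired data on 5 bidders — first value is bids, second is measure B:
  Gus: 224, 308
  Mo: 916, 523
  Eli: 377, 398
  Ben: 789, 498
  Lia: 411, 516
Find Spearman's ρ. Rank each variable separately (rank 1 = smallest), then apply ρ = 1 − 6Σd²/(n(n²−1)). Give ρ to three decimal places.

0.900

Ranks of variable 1: 1, 5, 2, 4, 3
Ranks of variable 2: 1, 5, 2, 3, 4
d = r₁ − r₂: 0, 0, 0, 1, -1
d²: 0, 0, 0, 1, 1; Σd² = 2
ρ = 1 − 6·2/(5·24) = 1 − 12/120 = 0.900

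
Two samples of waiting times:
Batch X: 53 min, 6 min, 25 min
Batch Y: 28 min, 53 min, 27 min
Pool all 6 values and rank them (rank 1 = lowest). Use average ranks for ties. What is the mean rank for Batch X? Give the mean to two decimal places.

2.83

Sorted (ascending): 6, 25, 27, 28, 53, 53
The 2 values of 53 occupy positions 5–6 → average rank (5+6)/2 = 5.5.
Batch X values → pooled ranks: 53→5.5, 6→1, 25→2
Mean rank = (5.5 + 1 + 2) / 3 = 2.83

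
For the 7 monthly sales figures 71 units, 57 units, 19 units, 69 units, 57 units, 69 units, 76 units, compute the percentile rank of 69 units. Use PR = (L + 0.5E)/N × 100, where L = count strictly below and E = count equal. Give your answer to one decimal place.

57.1

N = 7.
Strictly below 69: 3. Equal to 69: 2.
PR = (3 + 0.5·2)/7 × 100 = 57.1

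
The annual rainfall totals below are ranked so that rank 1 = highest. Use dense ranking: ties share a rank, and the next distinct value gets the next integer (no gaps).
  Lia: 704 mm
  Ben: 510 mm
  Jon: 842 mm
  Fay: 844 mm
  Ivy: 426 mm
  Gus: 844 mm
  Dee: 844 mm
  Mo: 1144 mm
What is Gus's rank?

2

Sorted (descending): 1144, 844, 844, 844, 842, 704, 510, 426
The 3 values of 844 share dense rank 2.
Remaining distinct values take the next consecutive integers.
Gus has value 844 mm → rank 2.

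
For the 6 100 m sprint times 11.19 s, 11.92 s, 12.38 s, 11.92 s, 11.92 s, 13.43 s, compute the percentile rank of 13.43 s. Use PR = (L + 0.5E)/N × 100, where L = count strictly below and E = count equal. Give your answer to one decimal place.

N = 6.
Strictly below 13.43: 5. Equal to 13.43: 1.
PR = (5 + 0.5·1)/6 × 100 = 91.7

91.7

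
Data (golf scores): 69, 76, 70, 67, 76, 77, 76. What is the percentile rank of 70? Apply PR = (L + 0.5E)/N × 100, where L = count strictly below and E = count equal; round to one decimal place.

35.7

N = 7.
Strictly below 70: 2. Equal to 70: 1.
PR = (2 + 0.5·1)/7 × 100 = 35.7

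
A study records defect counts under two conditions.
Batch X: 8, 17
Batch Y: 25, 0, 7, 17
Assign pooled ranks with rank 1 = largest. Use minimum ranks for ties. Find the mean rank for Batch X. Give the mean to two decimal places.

3.00

Sorted (descending): 25, 17, 17, 8, 7, 0
The 2 values of 17 occupy positions 2–3 → each gets rank 2.
Batch X values → pooled ranks: 8→4, 17→2
Mean rank = (4 + 2) / 2 = 3.00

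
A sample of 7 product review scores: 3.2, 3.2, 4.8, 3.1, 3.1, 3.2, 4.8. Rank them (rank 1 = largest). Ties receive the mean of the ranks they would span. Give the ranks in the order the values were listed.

4, 4, 1.5, 6.5, 6.5, 4, 1.5

Sorted (descending): 4.8, 4.8, 3.2, 3.2, 3.2, 3.1, 3.1
The 2 values of 4.8 occupy positions 1–2 → average rank (1+2)/2 = 1.5.
The 3 values of 3.2 occupy positions 3–5 → average rank 4.
The 2 values of 3.1 occupy positions 6–7 → average rank (6+7)/2 = 6.5.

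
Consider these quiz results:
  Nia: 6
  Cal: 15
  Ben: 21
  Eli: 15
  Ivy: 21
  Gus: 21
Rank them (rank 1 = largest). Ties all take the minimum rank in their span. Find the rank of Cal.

4

Sorted (descending): 21, 21, 21, 15, 15, 6
The 3 values of 21 occupy positions 1–3 → each gets rank 1.
The 2 values of 15 occupy positions 4–5 → each gets rank 4.
Cal has value 15 → rank 4.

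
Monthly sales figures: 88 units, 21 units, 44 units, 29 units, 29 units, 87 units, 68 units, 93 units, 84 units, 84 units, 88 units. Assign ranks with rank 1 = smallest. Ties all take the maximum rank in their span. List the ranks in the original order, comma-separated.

10, 1, 4, 3, 3, 8, 5, 11, 7, 7, 10

Sorted (ascending): 21, 29, 29, 44, 68, 84, 84, 87, 88, 88, 93
The 2 values of 29 occupy positions 2–3 → each gets rank 3.
The 2 values of 84 occupy positions 6–7 → each gets rank 7.
The 2 values of 88 occupy positions 9–10 → each gets rank 10.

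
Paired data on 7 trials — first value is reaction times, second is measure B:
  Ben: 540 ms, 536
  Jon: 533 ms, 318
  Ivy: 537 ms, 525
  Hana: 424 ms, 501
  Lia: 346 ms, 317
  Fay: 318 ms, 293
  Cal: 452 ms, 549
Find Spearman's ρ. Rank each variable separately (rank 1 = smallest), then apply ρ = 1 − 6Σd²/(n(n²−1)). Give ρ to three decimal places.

0.714

Ranks of variable 1: 7, 5, 6, 3, 2, 1, 4
Ranks of variable 2: 6, 3, 5, 4, 2, 1, 7
d = r₁ − r₂: 1, 2, 1, -1, 0, 0, -3
d²: 1, 4, 1, 1, 0, 0, 9; Σd² = 16
ρ = 1 − 6·16/(7·48) = 1 − 96/336 = 0.714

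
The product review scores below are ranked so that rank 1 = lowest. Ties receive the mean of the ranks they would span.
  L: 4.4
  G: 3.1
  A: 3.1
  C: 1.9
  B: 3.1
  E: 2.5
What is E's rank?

Sorted (ascending): 1.9, 2.5, 3.1, 3.1, 3.1, 4.4
The 3 values of 3.1 occupy positions 3–5 → average rank 4.
E has value 2.5 → rank 2.

2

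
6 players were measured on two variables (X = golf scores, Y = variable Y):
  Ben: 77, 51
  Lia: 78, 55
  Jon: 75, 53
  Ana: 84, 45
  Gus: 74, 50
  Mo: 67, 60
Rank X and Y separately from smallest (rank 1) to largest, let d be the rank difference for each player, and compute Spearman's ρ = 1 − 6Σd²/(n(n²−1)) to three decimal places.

Ranks of variable 1: 4, 5, 3, 6, 2, 1
Ranks of variable 2: 3, 5, 4, 1, 2, 6
d = r₁ − r₂: 1, 0, -1, 5, 0, -5
d²: 1, 0, 1, 25, 0, 25; Σd² = 52
ρ = 1 − 6·52/(6·35) = 1 − 312/210 = -0.486

-0.486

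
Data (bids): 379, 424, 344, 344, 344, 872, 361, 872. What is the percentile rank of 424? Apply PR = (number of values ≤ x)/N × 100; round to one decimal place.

75.0

N = 8.
Strictly below 424: 5. Equal to 424: 1.
PR = 6/8 × 100 = 75.0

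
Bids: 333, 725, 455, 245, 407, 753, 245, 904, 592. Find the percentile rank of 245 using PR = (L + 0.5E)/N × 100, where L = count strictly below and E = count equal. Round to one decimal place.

11.1

N = 9.
Strictly below 245: 0. Equal to 245: 2.
PR = (0 + 0.5·2)/9 × 100 = 11.1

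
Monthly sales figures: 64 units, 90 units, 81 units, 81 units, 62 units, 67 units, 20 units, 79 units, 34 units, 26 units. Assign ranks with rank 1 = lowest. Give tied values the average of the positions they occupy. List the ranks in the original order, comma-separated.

Sorted (ascending): 20, 26, 34, 62, 64, 67, 79, 81, 81, 90
The 2 values of 81 occupy positions 8–9 → average rank (8+9)/2 = 8.5.

5, 10, 8.5, 8.5, 4, 6, 1, 7, 3, 2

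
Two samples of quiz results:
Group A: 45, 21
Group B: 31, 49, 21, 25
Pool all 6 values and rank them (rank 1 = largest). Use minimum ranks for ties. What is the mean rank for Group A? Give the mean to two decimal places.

Sorted (descending): 49, 45, 31, 25, 21, 21
The 2 values of 21 occupy positions 5–6 → each gets rank 5.
Group A values → pooled ranks: 45→2, 21→5
Mean rank = (2 + 5) / 2 = 3.50

3.50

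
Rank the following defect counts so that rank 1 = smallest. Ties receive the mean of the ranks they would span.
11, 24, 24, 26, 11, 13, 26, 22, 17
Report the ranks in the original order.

Sorted (ascending): 11, 11, 13, 17, 22, 24, 24, 26, 26
The 2 values of 11 occupy positions 1–2 → average rank (1+2)/2 = 1.5.
The 2 values of 24 occupy positions 6–7 → average rank (6+7)/2 = 6.5.
The 2 values of 26 occupy positions 8–9 → average rank (8+9)/2 = 8.5.

1.5, 6.5, 6.5, 8.5, 1.5, 3, 8.5, 5, 4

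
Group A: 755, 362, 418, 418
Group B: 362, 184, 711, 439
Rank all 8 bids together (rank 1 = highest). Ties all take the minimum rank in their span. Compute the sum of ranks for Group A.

15

Sorted (descending): 755, 711, 439, 418, 418, 362, 362, 184
The 2 values of 418 occupy positions 4–5 → each gets rank 4.
The 2 values of 362 occupy positions 6–7 → each gets rank 6.
Group A values → pooled ranks: 755→1, 362→6, 418→4, 418→4
Rank sum = 1 + 6 + 4 + 4 = 15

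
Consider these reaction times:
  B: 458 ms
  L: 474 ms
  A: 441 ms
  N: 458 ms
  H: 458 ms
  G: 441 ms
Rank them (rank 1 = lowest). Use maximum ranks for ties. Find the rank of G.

2

Sorted (ascending): 441, 441, 458, 458, 458, 474
The 2 values of 441 occupy positions 1–2 → each gets rank 2.
The 3 values of 458 occupy positions 3–5 → each gets rank 5.
G has value 441 ms → rank 2.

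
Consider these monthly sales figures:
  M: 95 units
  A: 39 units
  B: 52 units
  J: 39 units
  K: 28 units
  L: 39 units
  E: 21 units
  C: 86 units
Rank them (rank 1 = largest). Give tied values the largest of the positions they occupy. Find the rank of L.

6

Sorted (descending): 95, 86, 52, 39, 39, 39, 28, 21
The 3 values of 39 occupy positions 4–6 → each gets rank 6.
L has value 39 units → rank 6.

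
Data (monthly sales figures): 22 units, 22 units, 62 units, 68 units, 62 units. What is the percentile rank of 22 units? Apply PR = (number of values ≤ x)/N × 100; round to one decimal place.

N = 5.
Strictly below 22: 0. Equal to 22: 2.
PR = 2/5 × 100 = 40.0

40.0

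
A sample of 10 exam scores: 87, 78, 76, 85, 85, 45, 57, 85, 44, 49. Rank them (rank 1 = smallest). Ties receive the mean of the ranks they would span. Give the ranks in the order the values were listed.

10, 6, 5, 8, 8, 2, 4, 8, 1, 3

Sorted (ascending): 44, 45, 49, 57, 76, 78, 85, 85, 85, 87
The 3 values of 85 occupy positions 7–9 → average rank 8.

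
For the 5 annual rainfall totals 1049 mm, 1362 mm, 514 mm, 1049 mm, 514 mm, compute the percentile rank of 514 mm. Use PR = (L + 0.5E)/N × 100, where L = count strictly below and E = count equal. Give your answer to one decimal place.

20.0

N = 5.
Strictly below 514: 0. Equal to 514: 2.
PR = (0 + 0.5·2)/5 × 100 = 20.0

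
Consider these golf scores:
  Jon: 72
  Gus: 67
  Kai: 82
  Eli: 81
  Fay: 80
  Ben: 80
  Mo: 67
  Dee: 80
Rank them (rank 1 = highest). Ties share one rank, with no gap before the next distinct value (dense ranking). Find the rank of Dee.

3

Sorted (descending): 82, 81, 80, 80, 80, 72, 67, 67
The 3 values of 80 share dense rank 3.
The 2 values of 67 share dense rank 5.
Remaining distinct values take the next consecutive integers.
Dee has value 80 → rank 3.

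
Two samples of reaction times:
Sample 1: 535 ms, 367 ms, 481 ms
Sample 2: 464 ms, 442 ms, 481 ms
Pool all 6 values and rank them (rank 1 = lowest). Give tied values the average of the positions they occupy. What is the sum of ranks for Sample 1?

11.5

Sorted (ascending): 367, 442, 464, 481, 481, 535
The 2 values of 481 occupy positions 4–5 → average rank (4+5)/2 = 4.5.
Sample 1 values → pooled ranks: 535→6, 367→1, 481→4.5
Rank sum = 6 + 1 + 4.5 = 11.5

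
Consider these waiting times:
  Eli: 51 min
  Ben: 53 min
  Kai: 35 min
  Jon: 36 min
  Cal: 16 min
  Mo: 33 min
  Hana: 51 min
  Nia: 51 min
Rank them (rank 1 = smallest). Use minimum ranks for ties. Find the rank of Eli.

Sorted (ascending): 16, 33, 35, 36, 51, 51, 51, 53
The 3 values of 51 occupy positions 5–7 → each gets rank 5.
Eli has value 51 min → rank 5.

5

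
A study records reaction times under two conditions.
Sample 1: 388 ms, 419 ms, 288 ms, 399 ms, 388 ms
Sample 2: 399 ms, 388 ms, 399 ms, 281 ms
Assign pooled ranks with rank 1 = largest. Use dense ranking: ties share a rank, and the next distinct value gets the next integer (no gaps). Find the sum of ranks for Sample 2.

Sorted (descending): 419, 399, 399, 399, 388, 388, 388, 288, 281
The 3 values of 399 share dense rank 2.
The 3 values of 388 share dense rank 3.
Remaining distinct values take the next consecutive integers.
Sample 2 values → pooled ranks: 399→2, 388→3, 399→2, 281→5
Rank sum = 2 + 3 + 2 + 5 = 12

12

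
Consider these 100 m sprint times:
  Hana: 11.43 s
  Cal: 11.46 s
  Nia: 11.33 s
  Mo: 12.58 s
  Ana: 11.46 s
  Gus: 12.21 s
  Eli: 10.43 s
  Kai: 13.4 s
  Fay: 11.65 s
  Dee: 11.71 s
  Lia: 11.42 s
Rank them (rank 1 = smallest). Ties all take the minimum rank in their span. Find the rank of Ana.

5

Sorted (ascending): 10.43, 11.33, 11.42, 11.43, 11.46, 11.46, 11.65, 11.71, 12.21, 12.58, 13.4
The 2 values of 11.46 occupy positions 5–6 → each gets rank 5.
Ana has value 11.46 s → rank 5.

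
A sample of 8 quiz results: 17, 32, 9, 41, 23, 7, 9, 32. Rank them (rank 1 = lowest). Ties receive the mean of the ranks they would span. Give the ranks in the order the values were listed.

Sorted (ascending): 7, 9, 9, 17, 23, 32, 32, 41
The 2 values of 9 occupy positions 2–3 → average rank (2+3)/2 = 2.5.
The 2 values of 32 occupy positions 6–7 → average rank (6+7)/2 = 6.5.

4, 6.5, 2.5, 8, 5, 1, 2.5, 6.5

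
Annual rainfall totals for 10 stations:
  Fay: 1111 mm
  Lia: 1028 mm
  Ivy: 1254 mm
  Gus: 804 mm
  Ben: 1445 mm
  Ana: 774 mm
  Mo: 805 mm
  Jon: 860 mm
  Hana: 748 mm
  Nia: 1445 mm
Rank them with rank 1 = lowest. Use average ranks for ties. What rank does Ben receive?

Sorted (ascending): 748, 774, 804, 805, 860, 1028, 1111, 1254, 1445, 1445
The 2 values of 1445 occupy positions 9–10 → average rank (9+10)/2 = 9.5.
Ben has value 1445 mm → rank 9.5.

9.5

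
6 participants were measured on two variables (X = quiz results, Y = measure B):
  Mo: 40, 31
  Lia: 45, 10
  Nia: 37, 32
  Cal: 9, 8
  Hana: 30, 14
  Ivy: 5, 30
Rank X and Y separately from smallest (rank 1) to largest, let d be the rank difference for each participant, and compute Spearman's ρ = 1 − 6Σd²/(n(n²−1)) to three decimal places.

0.143

Ranks of variable 1: 5, 6, 4, 2, 3, 1
Ranks of variable 2: 5, 2, 6, 1, 3, 4
d = r₁ − r₂: 0, 4, -2, 1, 0, -3
d²: 0, 16, 4, 1, 0, 9; Σd² = 30
ρ = 1 − 6·30/(6·35) = 1 − 180/210 = 0.143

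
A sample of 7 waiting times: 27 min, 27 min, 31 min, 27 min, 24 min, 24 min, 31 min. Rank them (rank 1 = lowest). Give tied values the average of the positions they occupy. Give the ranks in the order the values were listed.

Sorted (ascending): 24, 24, 27, 27, 27, 31, 31
The 2 values of 24 occupy positions 1–2 → average rank (1+2)/2 = 1.5.
The 3 values of 27 occupy positions 3–5 → average rank 4.
The 2 values of 31 occupy positions 6–7 → average rank (6+7)/2 = 6.5.

4, 4, 6.5, 4, 1.5, 1.5, 6.5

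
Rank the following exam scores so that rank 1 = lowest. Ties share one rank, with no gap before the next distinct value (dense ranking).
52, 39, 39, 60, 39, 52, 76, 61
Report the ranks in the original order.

Sorted (ascending): 39, 39, 39, 52, 52, 60, 61, 76
The 3 values of 39 share dense rank 1.
The 2 values of 52 share dense rank 2.
Remaining distinct values take the next consecutive integers.

2, 1, 1, 3, 1, 2, 5, 4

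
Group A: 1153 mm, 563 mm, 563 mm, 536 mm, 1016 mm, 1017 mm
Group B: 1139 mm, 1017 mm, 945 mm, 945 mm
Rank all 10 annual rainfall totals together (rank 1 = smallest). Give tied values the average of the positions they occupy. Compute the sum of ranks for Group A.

Sorted (ascending): 536, 563, 563, 945, 945, 1016, 1017, 1017, 1139, 1153
The 2 values of 563 occupy positions 2–3 → average rank (2+3)/2 = 2.5.
The 2 values of 945 occupy positions 4–5 → average rank (4+5)/2 = 4.5.
The 2 values of 1017 occupy positions 7–8 → average rank (7+8)/2 = 7.5.
Group A values → pooled ranks: 1153→10, 563→2.5, 563→2.5, 536→1, 1016→6, 1017→7.5
Rank sum = 10 + 2.5 + 2.5 + 1 + 6 + 7.5 = 29.5

29.5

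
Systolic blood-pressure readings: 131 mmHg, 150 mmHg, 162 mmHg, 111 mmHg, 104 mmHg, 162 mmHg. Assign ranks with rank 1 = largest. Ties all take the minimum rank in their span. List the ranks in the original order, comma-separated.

Sorted (descending): 162, 162, 150, 131, 111, 104
The 2 values of 162 occupy positions 1–2 → each gets rank 1.

4, 3, 1, 5, 6, 1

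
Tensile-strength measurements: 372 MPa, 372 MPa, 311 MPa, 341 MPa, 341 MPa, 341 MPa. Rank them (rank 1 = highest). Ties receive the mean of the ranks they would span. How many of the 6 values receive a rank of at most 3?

2

Sorted (descending): 372, 372, 341, 341, 341, 311
The 2 values of 372 occupy positions 1–2 → average rank (1+2)/2 = 1.5.
The 3 values of 341 occupy positions 3–5 → average rank 4.
Ranks ≤ 3: {1.5, 1.5} → 2 values.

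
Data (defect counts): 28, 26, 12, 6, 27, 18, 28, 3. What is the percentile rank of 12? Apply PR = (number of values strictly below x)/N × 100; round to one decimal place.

N = 8.
Strictly below 12: 2. Equal to 12: 1.
PR = 2/8 × 100 = 25.0

25.0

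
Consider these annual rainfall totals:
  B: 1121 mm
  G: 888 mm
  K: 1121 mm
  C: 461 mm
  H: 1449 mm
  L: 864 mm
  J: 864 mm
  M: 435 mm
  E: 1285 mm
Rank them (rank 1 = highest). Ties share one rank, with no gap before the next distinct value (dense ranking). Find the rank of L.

Sorted (descending): 1449, 1285, 1121, 1121, 888, 864, 864, 461, 435
The 2 values of 1121 share dense rank 3.
The 2 values of 864 share dense rank 5.
Remaining distinct values take the next consecutive integers.
L has value 864 mm → rank 5.

5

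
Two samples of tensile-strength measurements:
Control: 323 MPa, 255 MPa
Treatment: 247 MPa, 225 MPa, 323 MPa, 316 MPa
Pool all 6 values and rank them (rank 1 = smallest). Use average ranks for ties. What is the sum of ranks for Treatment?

Sorted (ascending): 225, 247, 255, 316, 323, 323
The 2 values of 323 occupy positions 5–6 → average rank (5+6)/2 = 5.5.
Treatment values → pooled ranks: 247→2, 225→1, 323→5.5, 316→4
Rank sum = 2 + 1 + 5.5 + 4 = 12.5

12.5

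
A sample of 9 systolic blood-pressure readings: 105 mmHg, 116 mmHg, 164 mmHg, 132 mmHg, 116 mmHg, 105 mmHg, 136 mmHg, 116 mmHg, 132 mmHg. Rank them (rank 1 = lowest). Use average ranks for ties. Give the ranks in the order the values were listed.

1.5, 4, 9, 6.5, 4, 1.5, 8, 4, 6.5

Sorted (ascending): 105, 105, 116, 116, 116, 132, 132, 136, 164
The 2 values of 105 occupy positions 1–2 → average rank (1+2)/2 = 1.5.
The 3 values of 116 occupy positions 3–5 → average rank 4.
The 2 values of 132 occupy positions 6–7 → average rank (6+7)/2 = 6.5.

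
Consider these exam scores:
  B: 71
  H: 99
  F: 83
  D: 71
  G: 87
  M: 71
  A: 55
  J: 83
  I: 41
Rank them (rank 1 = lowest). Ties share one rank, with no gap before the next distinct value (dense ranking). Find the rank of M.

Sorted (ascending): 41, 55, 71, 71, 71, 83, 83, 87, 99
The 3 values of 71 share dense rank 3.
The 2 values of 83 share dense rank 4.
Remaining distinct values take the next consecutive integers.
M has value 71 → rank 3.

3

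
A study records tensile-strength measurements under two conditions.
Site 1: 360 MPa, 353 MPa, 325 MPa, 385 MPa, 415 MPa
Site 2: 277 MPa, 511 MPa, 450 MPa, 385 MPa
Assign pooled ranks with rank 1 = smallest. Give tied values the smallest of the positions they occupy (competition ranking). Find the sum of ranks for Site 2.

Sorted (ascending): 277, 325, 353, 360, 385, 385, 415, 450, 511
The 2 values of 385 occupy positions 5–6 → each gets rank 5.
Site 2 values → pooled ranks: 277→1, 511→9, 450→8, 385→5
Rank sum = 1 + 9 + 8 + 5 = 23

23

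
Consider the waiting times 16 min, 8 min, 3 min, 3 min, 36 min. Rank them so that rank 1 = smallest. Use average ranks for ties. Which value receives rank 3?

Sorted (ascending): 3, 3, 8, 16, 36
The 2 values of 3 occupy positions 1–2 → average rank (1+2)/2 = 1.5.
Rank 3 → value 8.

8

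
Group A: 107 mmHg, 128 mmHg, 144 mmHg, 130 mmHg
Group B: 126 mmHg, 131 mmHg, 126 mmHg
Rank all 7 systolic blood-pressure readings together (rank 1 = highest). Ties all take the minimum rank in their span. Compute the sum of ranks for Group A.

Sorted (descending): 144, 131, 130, 128, 126, 126, 107
The 2 values of 126 occupy positions 5–6 → each gets rank 5.
Group A values → pooled ranks: 107→7, 128→4, 144→1, 130→3
Rank sum = 7 + 4 + 1 + 3 = 15

15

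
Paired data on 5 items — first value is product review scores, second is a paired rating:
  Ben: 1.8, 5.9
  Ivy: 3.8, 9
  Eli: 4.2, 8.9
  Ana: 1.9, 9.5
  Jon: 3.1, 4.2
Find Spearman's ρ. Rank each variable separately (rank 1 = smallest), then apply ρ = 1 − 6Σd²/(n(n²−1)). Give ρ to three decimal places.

0.100

Ranks of variable 1: 1, 4, 5, 2, 3
Ranks of variable 2: 2, 4, 3, 5, 1
d = r₁ − r₂: -1, 0, 2, -3, 2
d²: 1, 0, 4, 9, 4; Σd² = 18
ρ = 1 − 6·18/(5·24) = 1 − 108/120 = 0.100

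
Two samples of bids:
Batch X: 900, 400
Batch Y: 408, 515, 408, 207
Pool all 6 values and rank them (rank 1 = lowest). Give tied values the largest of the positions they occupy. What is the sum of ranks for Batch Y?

Sorted (ascending): 207, 400, 408, 408, 515, 900
The 2 values of 408 occupy positions 3–4 → each gets rank 4.
Batch Y values → pooled ranks: 408→4, 515→5, 408→4, 207→1
Rank sum = 4 + 5 + 4 + 1 = 14

14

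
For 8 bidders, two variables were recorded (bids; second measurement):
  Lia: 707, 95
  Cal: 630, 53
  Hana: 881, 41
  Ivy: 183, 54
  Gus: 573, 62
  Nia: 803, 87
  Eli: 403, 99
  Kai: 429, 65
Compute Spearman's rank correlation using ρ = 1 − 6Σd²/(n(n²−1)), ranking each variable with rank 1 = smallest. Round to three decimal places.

-0.238

Ranks of variable 1: 6, 5, 8, 1, 4, 7, 2, 3
Ranks of variable 2: 7, 2, 1, 3, 4, 6, 8, 5
d = r₁ − r₂: -1, 3, 7, -2, 0, 1, -6, -2
d²: 1, 9, 49, 4, 0, 1, 36, 4; Σd² = 104
ρ = 1 − 6·104/(8·63) = 1 − 624/504 = -0.238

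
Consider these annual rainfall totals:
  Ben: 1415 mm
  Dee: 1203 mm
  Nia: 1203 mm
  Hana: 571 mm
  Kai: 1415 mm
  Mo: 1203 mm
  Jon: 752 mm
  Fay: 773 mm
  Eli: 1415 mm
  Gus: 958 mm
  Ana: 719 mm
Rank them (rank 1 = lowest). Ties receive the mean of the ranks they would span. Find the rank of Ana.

2

Sorted (ascending): 571, 719, 752, 773, 958, 1203, 1203, 1203, 1415, 1415, 1415
The 3 values of 1203 occupy positions 6–8 → average rank 7.
The 3 values of 1415 occupy positions 9–11 → average rank 10.
Ana has value 719 mm → rank 2.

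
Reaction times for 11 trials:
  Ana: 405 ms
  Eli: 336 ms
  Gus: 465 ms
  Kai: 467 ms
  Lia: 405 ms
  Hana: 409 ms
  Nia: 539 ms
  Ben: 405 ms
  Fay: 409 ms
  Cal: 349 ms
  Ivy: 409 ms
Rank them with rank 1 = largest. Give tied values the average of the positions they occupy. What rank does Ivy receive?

Sorted (descending): 539, 467, 465, 409, 409, 409, 405, 405, 405, 349, 336
The 3 values of 409 occupy positions 4–6 → average rank 5.
The 3 values of 405 occupy positions 7–9 → average rank 8.
Ivy has value 409 ms → rank 5.

5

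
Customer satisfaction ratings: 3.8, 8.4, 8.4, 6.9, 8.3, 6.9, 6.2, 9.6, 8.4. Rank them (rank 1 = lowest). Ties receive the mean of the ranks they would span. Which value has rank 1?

3.8

Sorted (ascending): 3.8, 6.2, 6.9, 6.9, 8.3, 8.4, 8.4, 8.4, 9.6
The 2 values of 6.9 occupy positions 3–4 → average rank (3+4)/2 = 3.5.
The 3 values of 8.4 occupy positions 6–8 → average rank 7.
Rank 1 → value 3.8.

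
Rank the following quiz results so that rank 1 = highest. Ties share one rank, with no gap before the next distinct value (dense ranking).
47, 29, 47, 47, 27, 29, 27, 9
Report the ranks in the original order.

1, 2, 1, 1, 3, 2, 3, 4

Sorted (descending): 47, 47, 47, 29, 29, 27, 27, 9
The 3 values of 47 share dense rank 1.
The 2 values of 29 share dense rank 2.
The 2 values of 27 share dense rank 3.
Remaining distinct values take the next consecutive integers.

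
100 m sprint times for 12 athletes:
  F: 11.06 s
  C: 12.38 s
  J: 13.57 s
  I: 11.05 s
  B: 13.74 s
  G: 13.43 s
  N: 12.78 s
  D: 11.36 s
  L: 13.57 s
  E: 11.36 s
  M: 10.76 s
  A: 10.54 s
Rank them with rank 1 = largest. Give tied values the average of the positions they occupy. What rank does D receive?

7.5

Sorted (descending): 13.74, 13.57, 13.57, 13.43, 12.78, 12.38, 11.36, 11.36, 11.06, 11.05, 10.76, 10.54
The 2 values of 13.57 occupy positions 2–3 → average rank (2+3)/2 = 2.5.
The 2 values of 11.36 occupy positions 7–8 → average rank (7+8)/2 = 7.5.
D has value 11.36 s → rank 7.5.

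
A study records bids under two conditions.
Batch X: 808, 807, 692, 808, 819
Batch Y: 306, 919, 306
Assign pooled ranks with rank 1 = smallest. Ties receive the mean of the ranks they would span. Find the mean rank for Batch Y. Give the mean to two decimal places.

3.67

Sorted (ascending): 306, 306, 692, 807, 808, 808, 819, 919
The 2 values of 306 occupy positions 1–2 → average rank (1+2)/2 = 1.5.
The 2 values of 808 occupy positions 5–6 → average rank (5+6)/2 = 5.5.
Batch Y values → pooled ranks: 306→1.5, 919→8, 306→1.5
Mean rank = (1.5 + 8 + 1.5) / 3 = 3.67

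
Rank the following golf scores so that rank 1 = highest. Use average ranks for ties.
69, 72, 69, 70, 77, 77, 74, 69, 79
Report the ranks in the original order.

8, 5, 8, 6, 2.5, 2.5, 4, 8, 1

Sorted (descending): 79, 77, 77, 74, 72, 70, 69, 69, 69
The 2 values of 77 occupy positions 2–3 → average rank (2+3)/2 = 2.5.
The 3 values of 69 occupy positions 7–9 → average rank 8.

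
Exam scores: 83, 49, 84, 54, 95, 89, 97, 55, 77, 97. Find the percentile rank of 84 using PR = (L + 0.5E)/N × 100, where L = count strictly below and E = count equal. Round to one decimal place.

N = 10.
Strictly below 84: 5. Equal to 84: 1.
PR = (5 + 0.5·1)/10 × 100 = 55.0

55.0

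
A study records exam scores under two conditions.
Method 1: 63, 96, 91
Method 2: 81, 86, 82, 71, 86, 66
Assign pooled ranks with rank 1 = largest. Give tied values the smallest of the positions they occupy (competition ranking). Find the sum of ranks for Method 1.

12

Sorted (descending): 96, 91, 86, 86, 82, 81, 71, 66, 63
The 2 values of 86 occupy positions 3–4 → each gets rank 3.
Method 1 values → pooled ranks: 63→9, 96→1, 91→2
Rank sum = 9 + 1 + 2 = 12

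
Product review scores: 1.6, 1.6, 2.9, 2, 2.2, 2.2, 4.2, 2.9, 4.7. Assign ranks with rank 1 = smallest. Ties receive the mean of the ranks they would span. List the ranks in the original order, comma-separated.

1.5, 1.5, 6.5, 3, 4.5, 4.5, 8, 6.5, 9

Sorted (ascending): 1.6, 1.6, 2, 2.2, 2.2, 2.9, 2.9, 4.2, 4.7
The 2 values of 1.6 occupy positions 1–2 → average rank (1+2)/2 = 1.5.
The 2 values of 2.2 occupy positions 4–5 → average rank (4+5)/2 = 4.5.
The 2 values of 2.9 occupy positions 6–7 → average rank (6+7)/2 = 6.5.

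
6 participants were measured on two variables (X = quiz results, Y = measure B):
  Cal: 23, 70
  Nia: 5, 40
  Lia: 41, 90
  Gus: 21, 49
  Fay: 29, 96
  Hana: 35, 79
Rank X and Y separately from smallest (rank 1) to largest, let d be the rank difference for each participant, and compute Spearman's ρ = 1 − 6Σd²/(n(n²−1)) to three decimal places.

Ranks of variable 1: 3, 1, 6, 2, 4, 5
Ranks of variable 2: 3, 1, 5, 2, 6, 4
d = r₁ − r₂: 0, 0, 1, 0, -2, 1
d²: 0, 0, 1, 0, 4, 1; Σd² = 6
ρ = 1 − 6·6/(6·35) = 1 − 36/210 = 0.829

0.829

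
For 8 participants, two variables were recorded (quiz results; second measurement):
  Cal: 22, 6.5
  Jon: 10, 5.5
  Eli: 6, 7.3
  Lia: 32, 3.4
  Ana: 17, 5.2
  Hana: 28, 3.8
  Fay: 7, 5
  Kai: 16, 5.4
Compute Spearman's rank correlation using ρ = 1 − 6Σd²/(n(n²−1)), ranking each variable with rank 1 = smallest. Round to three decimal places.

Ranks of variable 1: 6, 3, 1, 8, 5, 7, 2, 4
Ranks of variable 2: 7, 6, 8, 1, 4, 2, 3, 5
d = r₁ − r₂: -1, -3, -7, 7, 1, 5, -1, -1
d²: 1, 9, 49, 49, 1, 25, 1, 1; Σd² = 136
ρ = 1 − 6·136/(8·63) = 1 − 816/504 = -0.619

-0.619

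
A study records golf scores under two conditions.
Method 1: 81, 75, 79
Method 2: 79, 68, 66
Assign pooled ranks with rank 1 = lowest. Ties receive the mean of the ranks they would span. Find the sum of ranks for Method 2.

7.5

Sorted (ascending): 66, 68, 75, 79, 79, 81
The 2 values of 79 occupy positions 4–5 → average rank (4+5)/2 = 4.5.
Method 2 values → pooled ranks: 79→4.5, 68→2, 66→1
Rank sum = 4.5 + 2 + 1 = 7.5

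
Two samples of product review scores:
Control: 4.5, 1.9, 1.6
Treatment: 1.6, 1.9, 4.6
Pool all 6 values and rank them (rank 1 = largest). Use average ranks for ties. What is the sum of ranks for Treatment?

Sorted (descending): 4.6, 4.5, 1.9, 1.9, 1.6, 1.6
The 2 values of 1.9 occupy positions 3–4 → average rank (3+4)/2 = 3.5.
The 2 values of 1.6 occupy positions 5–6 → average rank (5+6)/2 = 5.5.
Treatment values → pooled ranks: 1.6→5.5, 1.9→3.5, 4.6→1
Rank sum = 5.5 + 3.5 + 1 = 10

10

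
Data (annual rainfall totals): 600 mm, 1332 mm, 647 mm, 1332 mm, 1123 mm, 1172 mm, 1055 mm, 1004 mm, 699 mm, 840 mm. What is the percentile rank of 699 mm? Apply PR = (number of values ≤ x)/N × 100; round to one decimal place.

N = 10.
Strictly below 699: 2. Equal to 699: 1.
PR = 3/10 × 100 = 30.0

30.0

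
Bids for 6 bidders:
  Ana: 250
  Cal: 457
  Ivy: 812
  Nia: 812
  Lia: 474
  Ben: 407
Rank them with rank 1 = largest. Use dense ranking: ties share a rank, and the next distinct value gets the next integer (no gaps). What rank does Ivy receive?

Sorted (descending): 812, 812, 474, 457, 407, 250
The 2 values of 812 share dense rank 1.
Remaining distinct values take the next consecutive integers.
Ivy has value 812 → rank 1.

1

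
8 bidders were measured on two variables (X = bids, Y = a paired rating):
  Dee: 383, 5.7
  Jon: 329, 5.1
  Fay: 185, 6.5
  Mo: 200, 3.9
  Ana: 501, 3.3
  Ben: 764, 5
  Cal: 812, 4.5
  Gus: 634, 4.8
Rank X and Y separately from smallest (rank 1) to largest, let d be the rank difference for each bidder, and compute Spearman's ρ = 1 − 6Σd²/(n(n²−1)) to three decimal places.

Ranks of variable 1: 4, 3, 1, 2, 5, 7, 8, 6
Ranks of variable 2: 7, 6, 8, 2, 1, 5, 3, 4
d = r₁ − r₂: -3, -3, -7, 0, 4, 2, 5, 2
d²: 9, 9, 49, 0, 16, 4, 25, 4; Σd² = 116
ρ = 1 − 6·116/(8·63) = 1 − 696/504 = -0.381

-0.381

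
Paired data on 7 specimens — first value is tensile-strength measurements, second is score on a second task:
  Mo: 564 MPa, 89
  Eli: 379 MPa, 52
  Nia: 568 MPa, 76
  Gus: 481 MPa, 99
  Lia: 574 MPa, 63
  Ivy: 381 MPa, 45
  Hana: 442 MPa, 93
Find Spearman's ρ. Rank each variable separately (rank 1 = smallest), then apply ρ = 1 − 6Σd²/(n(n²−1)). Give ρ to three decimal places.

0.286

Ranks of variable 1: 5, 1, 6, 4, 7, 2, 3
Ranks of variable 2: 5, 2, 4, 7, 3, 1, 6
d = r₁ − r₂: 0, -1, 2, -3, 4, 1, -3
d²: 0, 1, 4, 9, 16, 1, 9; Σd² = 40
ρ = 1 − 6·40/(7·48) = 1 − 240/336 = 0.286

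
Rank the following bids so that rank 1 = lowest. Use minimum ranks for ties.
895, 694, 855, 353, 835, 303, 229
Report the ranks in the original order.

Sorted (ascending): 229, 303, 353, 694, 835, 855, 895
No ties — each value takes its position as its rank.

7, 4, 6, 3, 5, 2, 1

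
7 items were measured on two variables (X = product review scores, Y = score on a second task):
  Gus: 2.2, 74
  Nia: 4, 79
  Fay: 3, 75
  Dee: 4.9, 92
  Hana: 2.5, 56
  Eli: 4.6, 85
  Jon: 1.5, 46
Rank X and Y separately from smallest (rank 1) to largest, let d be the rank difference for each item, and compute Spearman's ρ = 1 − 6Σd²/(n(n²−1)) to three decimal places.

0.964

Ranks of variable 1: 2, 5, 4, 7, 3, 6, 1
Ranks of variable 2: 3, 5, 4, 7, 2, 6, 1
d = r₁ − r₂: -1, 0, 0, 0, 1, 0, 0
d²: 1, 0, 0, 0, 1, 0, 0; Σd² = 2
ρ = 1 − 6·2/(7·48) = 1 − 12/336 = 0.964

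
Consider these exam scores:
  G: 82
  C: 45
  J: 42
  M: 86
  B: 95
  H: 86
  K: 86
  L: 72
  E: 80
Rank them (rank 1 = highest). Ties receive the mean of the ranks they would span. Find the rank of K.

3

Sorted (descending): 95, 86, 86, 86, 82, 80, 72, 45, 42
The 3 values of 86 occupy positions 2–4 → average rank 3.
K has value 86 → rank 3.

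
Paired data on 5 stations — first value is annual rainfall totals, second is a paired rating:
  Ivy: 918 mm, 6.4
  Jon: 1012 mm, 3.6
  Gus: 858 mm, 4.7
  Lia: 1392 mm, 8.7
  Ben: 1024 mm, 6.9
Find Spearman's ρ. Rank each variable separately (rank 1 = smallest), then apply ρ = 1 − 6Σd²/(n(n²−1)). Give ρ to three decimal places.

0.700

Ranks of variable 1: 2, 3, 1, 5, 4
Ranks of variable 2: 3, 1, 2, 5, 4
d = r₁ − r₂: -1, 2, -1, 0, 0
d²: 1, 4, 1, 0, 0; Σd² = 6
ρ = 1 − 6·6/(5·24) = 1 − 36/120 = 0.700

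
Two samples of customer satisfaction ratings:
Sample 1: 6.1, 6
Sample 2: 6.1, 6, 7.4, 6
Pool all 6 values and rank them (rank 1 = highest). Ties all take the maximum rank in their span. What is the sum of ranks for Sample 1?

Sorted (descending): 7.4, 6.1, 6.1, 6, 6, 6
The 2 values of 6.1 occupy positions 2–3 → each gets rank 3.
The 3 values of 6 occupy positions 4–6 → each gets rank 6.
Sample 1 values → pooled ranks: 6.1→3, 6→6
Rank sum = 3 + 6 = 9

9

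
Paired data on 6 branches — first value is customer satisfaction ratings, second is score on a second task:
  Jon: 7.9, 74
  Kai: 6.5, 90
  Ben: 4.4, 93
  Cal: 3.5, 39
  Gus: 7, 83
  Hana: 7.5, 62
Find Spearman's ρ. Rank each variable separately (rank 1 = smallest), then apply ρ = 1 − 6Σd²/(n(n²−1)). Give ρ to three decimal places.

-0.086

Ranks of variable 1: 6, 3, 2, 1, 4, 5
Ranks of variable 2: 3, 5, 6, 1, 4, 2
d = r₁ − r₂: 3, -2, -4, 0, 0, 3
d²: 9, 4, 16, 0, 0, 9; Σd² = 38
ρ = 1 − 6·38/(6·35) = 1 − 228/210 = -0.086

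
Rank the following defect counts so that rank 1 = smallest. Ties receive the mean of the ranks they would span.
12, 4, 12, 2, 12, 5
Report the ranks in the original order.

Sorted (ascending): 2, 4, 5, 12, 12, 12
The 3 values of 12 occupy positions 4–6 → average rank 5.

5, 2, 5, 1, 5, 3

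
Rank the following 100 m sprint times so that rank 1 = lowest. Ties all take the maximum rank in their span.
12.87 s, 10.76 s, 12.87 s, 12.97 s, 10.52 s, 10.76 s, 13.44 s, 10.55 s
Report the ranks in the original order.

6, 4, 6, 7, 1, 4, 8, 2

Sorted (ascending): 10.52, 10.55, 10.76, 10.76, 12.87, 12.87, 12.97, 13.44
The 2 values of 10.76 occupy positions 3–4 → each gets rank 4.
The 2 values of 12.87 occupy positions 5–6 → each gets rank 6.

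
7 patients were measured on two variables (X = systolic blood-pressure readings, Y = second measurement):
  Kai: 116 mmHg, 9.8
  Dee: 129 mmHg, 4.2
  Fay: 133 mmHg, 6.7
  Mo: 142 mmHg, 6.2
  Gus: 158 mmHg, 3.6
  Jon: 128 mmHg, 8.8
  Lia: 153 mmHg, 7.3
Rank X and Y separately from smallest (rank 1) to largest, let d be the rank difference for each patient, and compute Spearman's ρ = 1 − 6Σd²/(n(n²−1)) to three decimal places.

-0.679

Ranks of variable 1: 1, 3, 4, 5, 7, 2, 6
Ranks of variable 2: 7, 2, 4, 3, 1, 6, 5
d = r₁ − r₂: -6, 1, 0, 2, 6, -4, 1
d²: 36, 1, 0, 4, 36, 16, 1; Σd² = 94
ρ = 1 − 6·94/(7·48) = 1 − 564/336 = -0.679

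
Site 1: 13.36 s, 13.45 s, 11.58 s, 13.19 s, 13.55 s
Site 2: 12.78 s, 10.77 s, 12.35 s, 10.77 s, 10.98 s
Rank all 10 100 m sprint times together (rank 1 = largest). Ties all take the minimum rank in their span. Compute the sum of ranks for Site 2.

Sorted (descending): 13.55, 13.45, 13.36, 13.19, 12.78, 12.35, 11.58, 10.98, 10.77, 10.77
The 2 values of 10.77 occupy positions 9–10 → each gets rank 9.
Site 2 values → pooled ranks: 12.78→5, 10.77→9, 12.35→6, 10.77→9, 10.98→8
Rank sum = 5 + 9 + 6 + 9 + 8 = 37

37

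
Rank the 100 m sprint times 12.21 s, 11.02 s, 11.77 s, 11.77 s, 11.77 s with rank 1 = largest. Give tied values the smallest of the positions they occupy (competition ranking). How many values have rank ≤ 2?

4

Sorted (descending): 12.21, 11.77, 11.77, 11.77, 11.02
The 3 values of 11.77 occupy positions 2–4 → each gets rank 2.
Ranks ≤ 2: {1, 2, 2, 2} → 4 values.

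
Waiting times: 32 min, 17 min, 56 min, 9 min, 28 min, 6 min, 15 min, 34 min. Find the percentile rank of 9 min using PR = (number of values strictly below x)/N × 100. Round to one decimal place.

12.5

N = 8.
Strictly below 9: 1. Equal to 9: 1.
PR = 1/8 × 100 = 12.5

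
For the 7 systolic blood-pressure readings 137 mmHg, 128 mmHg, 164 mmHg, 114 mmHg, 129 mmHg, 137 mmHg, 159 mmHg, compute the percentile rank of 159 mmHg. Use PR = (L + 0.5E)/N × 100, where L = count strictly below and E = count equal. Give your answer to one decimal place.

N = 7.
Strictly below 159: 5. Equal to 159: 1.
PR = (5 + 0.5·1)/7 × 100 = 78.6

78.6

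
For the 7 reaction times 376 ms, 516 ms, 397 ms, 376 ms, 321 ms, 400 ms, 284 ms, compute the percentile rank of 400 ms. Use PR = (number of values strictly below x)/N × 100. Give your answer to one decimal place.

N = 7.
Strictly below 400: 5. Equal to 400: 1.
PR = 5/7 × 100 = 71.4

71.4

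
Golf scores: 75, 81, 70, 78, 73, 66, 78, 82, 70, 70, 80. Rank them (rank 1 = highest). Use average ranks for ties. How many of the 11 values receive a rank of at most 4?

3

Sorted (descending): 82, 81, 80, 78, 78, 75, 73, 70, 70, 70, 66
The 2 values of 78 occupy positions 4–5 → average rank (4+5)/2 = 4.5.
The 3 values of 70 occupy positions 8–10 → average rank 9.
Ranks ≤ 4: {1, 2, 3} → 3 values.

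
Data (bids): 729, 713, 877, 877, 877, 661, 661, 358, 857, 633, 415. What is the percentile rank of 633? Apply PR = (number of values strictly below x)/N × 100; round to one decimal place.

N = 11.
Strictly below 633: 2. Equal to 633: 1.
PR = 2/11 × 100 = 18.2

18.2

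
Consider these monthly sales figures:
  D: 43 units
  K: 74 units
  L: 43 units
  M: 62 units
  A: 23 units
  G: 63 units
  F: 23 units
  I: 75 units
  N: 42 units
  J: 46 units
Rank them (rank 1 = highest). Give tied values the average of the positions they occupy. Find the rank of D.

6.5

Sorted (descending): 75, 74, 63, 62, 46, 43, 43, 42, 23, 23
The 2 values of 43 occupy positions 6–7 → average rank (6+7)/2 = 6.5.
The 2 values of 23 occupy positions 9–10 → average rank (9+10)/2 = 9.5.
D has value 43 units → rank 6.5.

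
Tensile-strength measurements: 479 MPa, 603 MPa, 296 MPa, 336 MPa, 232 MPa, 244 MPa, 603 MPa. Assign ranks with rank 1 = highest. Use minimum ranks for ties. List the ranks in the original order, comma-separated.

Sorted (descending): 603, 603, 479, 336, 296, 244, 232
The 2 values of 603 occupy positions 1–2 → each gets rank 1.

3, 1, 5, 4, 7, 6, 1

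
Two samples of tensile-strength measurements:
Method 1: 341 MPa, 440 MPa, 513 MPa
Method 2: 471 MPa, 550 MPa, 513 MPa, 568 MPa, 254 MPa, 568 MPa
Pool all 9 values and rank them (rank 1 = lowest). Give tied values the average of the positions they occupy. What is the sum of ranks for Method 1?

Sorted (ascending): 254, 341, 440, 471, 513, 513, 550, 568, 568
The 2 values of 513 occupy positions 5–6 → average rank (5+6)/2 = 5.5.
The 2 values of 568 occupy positions 8–9 → average rank (8+9)/2 = 8.5.
Method 1 values → pooled ranks: 341→2, 440→3, 513→5.5
Rank sum = 2 + 3 + 5.5 = 10.5

10.5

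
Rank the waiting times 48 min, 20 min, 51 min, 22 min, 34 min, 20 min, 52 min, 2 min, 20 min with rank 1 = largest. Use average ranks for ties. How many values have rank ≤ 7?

8

Sorted (descending): 52, 51, 48, 34, 22, 20, 20, 20, 2
The 3 values of 20 occupy positions 6–8 → average rank 7.
Ranks ≤ 7: {1, 2, 3, 4, 5, 7, 7, 7} → 8 values.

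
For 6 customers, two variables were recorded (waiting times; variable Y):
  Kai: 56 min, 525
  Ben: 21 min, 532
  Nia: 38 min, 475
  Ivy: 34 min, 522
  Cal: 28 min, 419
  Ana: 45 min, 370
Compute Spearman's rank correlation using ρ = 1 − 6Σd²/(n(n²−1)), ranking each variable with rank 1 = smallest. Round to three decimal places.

-0.257

Ranks of variable 1: 6, 1, 4, 3, 2, 5
Ranks of variable 2: 5, 6, 3, 4, 2, 1
d = r₁ − r₂: 1, -5, 1, -1, 0, 4
d²: 1, 25, 1, 1, 0, 16; Σd² = 44
ρ = 1 − 6·44/(6·35) = 1 − 264/210 = -0.257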